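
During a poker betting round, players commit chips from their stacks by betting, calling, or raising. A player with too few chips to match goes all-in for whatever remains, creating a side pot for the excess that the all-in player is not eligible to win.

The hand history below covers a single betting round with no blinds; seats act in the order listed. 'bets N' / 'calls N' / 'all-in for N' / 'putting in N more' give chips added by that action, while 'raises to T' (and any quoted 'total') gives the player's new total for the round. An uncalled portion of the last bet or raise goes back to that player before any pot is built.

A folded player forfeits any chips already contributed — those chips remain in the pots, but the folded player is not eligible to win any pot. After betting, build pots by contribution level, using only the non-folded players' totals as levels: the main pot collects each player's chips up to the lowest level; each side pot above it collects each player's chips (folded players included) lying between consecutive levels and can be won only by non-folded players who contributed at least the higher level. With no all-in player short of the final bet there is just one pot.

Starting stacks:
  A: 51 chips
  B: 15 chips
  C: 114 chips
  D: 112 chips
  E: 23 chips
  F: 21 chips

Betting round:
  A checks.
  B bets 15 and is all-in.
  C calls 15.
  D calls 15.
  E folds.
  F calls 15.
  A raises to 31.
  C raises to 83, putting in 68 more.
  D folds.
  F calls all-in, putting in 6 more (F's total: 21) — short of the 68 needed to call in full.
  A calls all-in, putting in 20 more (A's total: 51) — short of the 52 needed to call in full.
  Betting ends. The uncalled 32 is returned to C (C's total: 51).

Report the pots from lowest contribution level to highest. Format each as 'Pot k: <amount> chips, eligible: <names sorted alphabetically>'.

Contributions (after 32 returned to C): A=51, B=15, C=51, D=15, F=21
Folded: D, E
Pot levels (distinct totals of non-folded players): 15, 21, 51
Layer 1-15: 15 each from A, B, C, D, F = 15*5 = 75 chips; eligible A, B, C, F
Layer 16-21: 6 each from A, C, F = 6*3 = 18 chips; eligible A, C, F
Layer 22-51: 30 each from A, C = 30*2 = 60 chips; eligible A, C

Pot 1: 75 chips, eligible: A, B, C, F
Pot 2: 18 chips, eligible: A, C, F
Pot 3: 60 chips, eligible: A, C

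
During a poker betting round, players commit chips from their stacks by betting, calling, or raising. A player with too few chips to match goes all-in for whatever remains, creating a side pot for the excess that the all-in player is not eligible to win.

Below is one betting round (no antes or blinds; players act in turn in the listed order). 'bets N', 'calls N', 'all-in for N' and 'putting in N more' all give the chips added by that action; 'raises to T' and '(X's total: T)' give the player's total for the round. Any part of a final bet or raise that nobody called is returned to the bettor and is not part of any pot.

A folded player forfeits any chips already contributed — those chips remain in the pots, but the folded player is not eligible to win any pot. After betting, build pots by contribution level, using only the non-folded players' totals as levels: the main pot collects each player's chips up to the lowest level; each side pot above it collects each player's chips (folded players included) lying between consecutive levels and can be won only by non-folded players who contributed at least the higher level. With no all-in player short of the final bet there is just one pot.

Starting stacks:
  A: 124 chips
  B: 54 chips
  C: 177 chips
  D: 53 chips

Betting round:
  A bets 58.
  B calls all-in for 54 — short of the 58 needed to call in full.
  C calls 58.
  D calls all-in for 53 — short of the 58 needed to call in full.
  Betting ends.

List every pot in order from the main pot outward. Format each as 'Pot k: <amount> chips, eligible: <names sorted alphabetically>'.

Pot 1: 212 chips, eligible: A, B, C, D
Pot 2: 3 chips, eligible: A, B, C
Pot 3: 8 chips, eligible: A, C

Derivation:
Contributions: A=58, B=54, C=58, D=53
Pot levels (distinct totals of non-folded players): 53, 54, 58
Layer 1-53: 53 each from A, B, C, D = 53*4 = 212 chips; eligible A, B, C, D
Layer 54-54: 1 each from A, B, C = 1*3 = 3 chips; eligible A, B, C
Layer 55-58: 4 each from A, C = 4*2 = 8 chips; eligible A, C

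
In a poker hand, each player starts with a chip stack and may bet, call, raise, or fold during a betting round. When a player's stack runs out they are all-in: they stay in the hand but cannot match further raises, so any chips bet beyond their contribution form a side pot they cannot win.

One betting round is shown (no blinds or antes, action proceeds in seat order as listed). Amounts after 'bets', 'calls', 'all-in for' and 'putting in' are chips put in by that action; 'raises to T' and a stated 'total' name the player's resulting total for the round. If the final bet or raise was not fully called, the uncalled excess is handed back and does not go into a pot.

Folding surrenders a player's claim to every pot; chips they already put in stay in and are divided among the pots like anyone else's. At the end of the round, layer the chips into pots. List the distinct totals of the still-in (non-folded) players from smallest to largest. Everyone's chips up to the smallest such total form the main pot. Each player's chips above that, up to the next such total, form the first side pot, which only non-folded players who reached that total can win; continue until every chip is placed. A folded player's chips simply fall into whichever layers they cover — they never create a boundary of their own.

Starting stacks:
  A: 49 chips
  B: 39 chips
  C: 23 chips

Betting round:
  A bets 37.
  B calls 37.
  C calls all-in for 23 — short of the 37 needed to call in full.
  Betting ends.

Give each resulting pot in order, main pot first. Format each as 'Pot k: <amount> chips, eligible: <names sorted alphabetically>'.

Pot 1: 69 chips, eligible: A, B, C
Pot 2: 28 chips, eligible: A, B

Derivation:
Contributions: A=37, B=37, C=23
Pot levels (distinct totals of non-folded players): 23, 37
Layer 1-23: 23 each from A, B, C = 23*3 = 69 chips; eligible A, B, C
Layer 24-37: 14 each from A, B = 14*2 = 28 chips; eligible A, B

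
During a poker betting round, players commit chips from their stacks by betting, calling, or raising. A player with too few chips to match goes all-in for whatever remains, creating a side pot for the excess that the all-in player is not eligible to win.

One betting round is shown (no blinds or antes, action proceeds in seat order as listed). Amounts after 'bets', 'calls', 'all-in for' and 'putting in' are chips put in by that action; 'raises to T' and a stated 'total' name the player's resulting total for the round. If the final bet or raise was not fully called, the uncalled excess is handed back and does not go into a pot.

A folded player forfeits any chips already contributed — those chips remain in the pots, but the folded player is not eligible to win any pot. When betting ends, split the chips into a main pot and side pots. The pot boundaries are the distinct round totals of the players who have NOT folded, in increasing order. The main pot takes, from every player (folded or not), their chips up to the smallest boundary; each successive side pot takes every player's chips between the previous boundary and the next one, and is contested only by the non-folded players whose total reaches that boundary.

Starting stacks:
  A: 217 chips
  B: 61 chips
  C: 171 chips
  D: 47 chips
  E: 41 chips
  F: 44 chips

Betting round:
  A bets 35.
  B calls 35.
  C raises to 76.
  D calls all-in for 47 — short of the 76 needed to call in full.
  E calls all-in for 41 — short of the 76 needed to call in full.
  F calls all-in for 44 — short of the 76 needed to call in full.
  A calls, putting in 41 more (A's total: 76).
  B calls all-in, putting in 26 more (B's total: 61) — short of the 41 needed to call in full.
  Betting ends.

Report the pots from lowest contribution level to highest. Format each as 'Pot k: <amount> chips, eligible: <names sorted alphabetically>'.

Pot 1: 246 chips, eligible: A, B, C, D, E, F
Pot 2: 15 chips, eligible: A, B, C, D, F
Pot 3: 12 chips, eligible: A, B, C, D
Pot 4: 42 chips, eligible: A, B, C
Pot 5: 30 chips, eligible: A, C

Derivation:
Contributions: A=76, B=61, C=76, D=47, E=41, F=44
Pot levels (distinct totals of non-folded players): 41, 44, 47, 61, 76
Layer 1-41: 41 each from A, B, C, D, E, F = 41*6 = 246 chips; eligible A, B, C, D, E, F
Layer 42-44: 3 each from A, B, C, D, F = 3*5 = 15 chips; eligible A, B, C, D, F
Layer 45-47: 3 each from A, B, C, D = 3*4 = 12 chips; eligible A, B, C, D
Layer 48-61: 14 each from A, B, C = 14*3 = 42 chips; eligible A, B, C
Layer 62-76: 15 each from A, C = 15*2 = 30 chips; eligible A, C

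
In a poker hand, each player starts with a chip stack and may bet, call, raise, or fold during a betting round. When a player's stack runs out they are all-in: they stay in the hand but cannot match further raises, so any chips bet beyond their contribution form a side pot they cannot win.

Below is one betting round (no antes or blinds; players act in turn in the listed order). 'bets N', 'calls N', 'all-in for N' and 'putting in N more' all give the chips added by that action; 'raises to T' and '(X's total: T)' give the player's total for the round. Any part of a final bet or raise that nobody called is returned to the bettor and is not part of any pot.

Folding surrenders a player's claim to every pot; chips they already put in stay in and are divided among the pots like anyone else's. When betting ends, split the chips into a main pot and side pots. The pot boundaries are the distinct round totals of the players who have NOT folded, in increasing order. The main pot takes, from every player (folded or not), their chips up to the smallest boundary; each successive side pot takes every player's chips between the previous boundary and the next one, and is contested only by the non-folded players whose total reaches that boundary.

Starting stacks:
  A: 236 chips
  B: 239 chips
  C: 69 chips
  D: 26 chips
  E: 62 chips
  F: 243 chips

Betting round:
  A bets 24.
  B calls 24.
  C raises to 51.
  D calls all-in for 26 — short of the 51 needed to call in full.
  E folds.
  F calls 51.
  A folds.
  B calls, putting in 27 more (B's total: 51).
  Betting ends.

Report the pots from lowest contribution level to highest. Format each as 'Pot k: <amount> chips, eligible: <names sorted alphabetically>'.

Pot 1: 128 chips, eligible: B, C, D, F
Pot 2: 75 chips, eligible: B, C, F

Derivation:
Contributions: A=24, B=51, C=51, D=26, F=51
Folded: A, E
Pot levels (distinct totals of non-folded players): 26, 51
Layer 1-26: A 24 + B 26 + C 26 + D 26 + F 26 = 128 chips; eligible B, C, D, F
Layer 27-51: 25 each from B, C, F = 25*3 = 75 chips; eligible B, C, F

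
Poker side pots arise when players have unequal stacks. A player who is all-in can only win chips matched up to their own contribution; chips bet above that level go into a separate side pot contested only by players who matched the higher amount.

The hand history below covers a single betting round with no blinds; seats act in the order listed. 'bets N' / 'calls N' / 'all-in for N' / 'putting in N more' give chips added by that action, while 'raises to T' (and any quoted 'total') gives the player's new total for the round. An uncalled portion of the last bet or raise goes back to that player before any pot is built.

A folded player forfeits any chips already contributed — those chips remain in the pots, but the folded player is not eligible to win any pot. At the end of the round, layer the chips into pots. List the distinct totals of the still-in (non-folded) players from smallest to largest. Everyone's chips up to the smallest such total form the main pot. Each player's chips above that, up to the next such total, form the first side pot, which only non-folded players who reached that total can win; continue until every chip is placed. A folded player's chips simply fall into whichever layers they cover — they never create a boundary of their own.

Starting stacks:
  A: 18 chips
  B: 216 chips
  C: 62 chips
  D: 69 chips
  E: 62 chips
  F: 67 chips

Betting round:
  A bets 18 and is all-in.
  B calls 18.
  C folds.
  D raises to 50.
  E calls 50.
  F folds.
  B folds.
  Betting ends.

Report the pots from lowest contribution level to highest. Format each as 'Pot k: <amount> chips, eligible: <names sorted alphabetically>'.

Pot 1: 72 chips, eligible: A, D, E
Pot 2: 64 chips, eligible: D, E

Derivation:
Contributions: A=18, B=18, D=50, E=50
Folded: B, C, F
Pot levels (distinct totals of non-folded players): 18, 50
Layer 1-18: 18 each from A, B, D, E = 18*4 = 72 chips; eligible A, D, E
Layer 19-50: 32 each from D, E = 32*2 = 64 chips; eligible D, E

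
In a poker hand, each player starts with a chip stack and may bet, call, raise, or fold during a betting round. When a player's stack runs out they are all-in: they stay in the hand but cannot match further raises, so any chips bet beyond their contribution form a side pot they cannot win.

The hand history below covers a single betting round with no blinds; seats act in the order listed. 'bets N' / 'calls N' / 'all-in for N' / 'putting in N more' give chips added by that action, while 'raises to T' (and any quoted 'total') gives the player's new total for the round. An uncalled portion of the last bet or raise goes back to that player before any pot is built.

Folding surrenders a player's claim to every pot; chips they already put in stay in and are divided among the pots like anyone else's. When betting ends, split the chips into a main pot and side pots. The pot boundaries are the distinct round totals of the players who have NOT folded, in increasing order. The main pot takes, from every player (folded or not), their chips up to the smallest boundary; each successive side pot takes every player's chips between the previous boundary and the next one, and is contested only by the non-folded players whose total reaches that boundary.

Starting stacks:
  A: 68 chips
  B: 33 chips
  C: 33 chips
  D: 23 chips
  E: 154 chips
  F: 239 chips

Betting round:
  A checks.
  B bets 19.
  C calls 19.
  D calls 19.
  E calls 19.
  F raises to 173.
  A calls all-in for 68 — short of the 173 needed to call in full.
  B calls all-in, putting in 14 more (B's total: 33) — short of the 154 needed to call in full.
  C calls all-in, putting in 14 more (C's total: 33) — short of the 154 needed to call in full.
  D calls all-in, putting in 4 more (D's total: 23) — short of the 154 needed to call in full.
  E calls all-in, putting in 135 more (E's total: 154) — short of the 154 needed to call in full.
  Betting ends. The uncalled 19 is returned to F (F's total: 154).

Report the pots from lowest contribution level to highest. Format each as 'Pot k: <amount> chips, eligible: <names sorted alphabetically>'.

Contributions (after 19 returned to F): A=68, B=33, C=33, D=23, E=154, F=154
Pot levels (distinct totals of non-folded players): 23, 33, 68, 154
Layer 1-23: 23 each from A, B, C, D, E, F = 23*6 = 138 chips; eligible A, B, C, D, E, F
Layer 24-33: 10 each from A, B, C, E, F = 10*5 = 50 chips; eligible A, B, C, E, F
Layer 34-68: 35 each from A, E, F = 35*3 = 105 chips; eligible A, E, F
Layer 69-154: 86 each from E, F = 86*2 = 172 chips; eligible E, F

Pot 1: 138 chips, eligible: A, B, C, D, E, F
Pot 2: 50 chips, eligible: A, B, C, E, F
Pot 3: 105 chips, eligible: A, E, F
Pot 4: 172 chips, eligible: E, F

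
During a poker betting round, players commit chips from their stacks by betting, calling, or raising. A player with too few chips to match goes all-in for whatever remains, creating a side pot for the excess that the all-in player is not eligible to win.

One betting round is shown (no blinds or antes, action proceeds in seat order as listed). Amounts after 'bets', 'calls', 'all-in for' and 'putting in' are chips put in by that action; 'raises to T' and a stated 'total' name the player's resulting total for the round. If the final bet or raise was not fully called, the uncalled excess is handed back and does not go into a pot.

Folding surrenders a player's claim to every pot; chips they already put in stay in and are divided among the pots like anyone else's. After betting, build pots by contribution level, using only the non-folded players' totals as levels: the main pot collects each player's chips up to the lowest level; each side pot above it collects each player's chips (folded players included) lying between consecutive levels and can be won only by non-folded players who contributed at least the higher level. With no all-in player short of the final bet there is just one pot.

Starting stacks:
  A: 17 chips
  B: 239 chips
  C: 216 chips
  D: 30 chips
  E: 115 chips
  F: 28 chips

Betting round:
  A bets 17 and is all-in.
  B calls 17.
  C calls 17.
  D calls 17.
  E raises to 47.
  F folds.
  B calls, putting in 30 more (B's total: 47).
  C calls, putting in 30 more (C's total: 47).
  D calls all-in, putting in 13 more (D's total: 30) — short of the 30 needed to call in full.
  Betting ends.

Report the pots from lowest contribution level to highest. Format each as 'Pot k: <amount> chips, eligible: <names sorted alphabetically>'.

Pot 1: 85 chips, eligible: A, B, C, D, E
Pot 2: 52 chips, eligible: B, C, D, E
Pot 3: 51 chips, eligible: B, C, E

Derivation:
Contributions: A=17, B=47, C=47, D=30, E=47
Folded: F
Pot levels (distinct totals of non-folded players): 17, 30, 47
Layer 1-17: 17 each from A, B, C, D, E = 17*5 = 85 chips; eligible A, B, C, D, E
Layer 18-30: 13 each from B, C, D, E = 13*4 = 52 chips; eligible B, C, D, E
Layer 31-47: 17 each from B, C, E = 17*3 = 51 chips; eligible B, C, E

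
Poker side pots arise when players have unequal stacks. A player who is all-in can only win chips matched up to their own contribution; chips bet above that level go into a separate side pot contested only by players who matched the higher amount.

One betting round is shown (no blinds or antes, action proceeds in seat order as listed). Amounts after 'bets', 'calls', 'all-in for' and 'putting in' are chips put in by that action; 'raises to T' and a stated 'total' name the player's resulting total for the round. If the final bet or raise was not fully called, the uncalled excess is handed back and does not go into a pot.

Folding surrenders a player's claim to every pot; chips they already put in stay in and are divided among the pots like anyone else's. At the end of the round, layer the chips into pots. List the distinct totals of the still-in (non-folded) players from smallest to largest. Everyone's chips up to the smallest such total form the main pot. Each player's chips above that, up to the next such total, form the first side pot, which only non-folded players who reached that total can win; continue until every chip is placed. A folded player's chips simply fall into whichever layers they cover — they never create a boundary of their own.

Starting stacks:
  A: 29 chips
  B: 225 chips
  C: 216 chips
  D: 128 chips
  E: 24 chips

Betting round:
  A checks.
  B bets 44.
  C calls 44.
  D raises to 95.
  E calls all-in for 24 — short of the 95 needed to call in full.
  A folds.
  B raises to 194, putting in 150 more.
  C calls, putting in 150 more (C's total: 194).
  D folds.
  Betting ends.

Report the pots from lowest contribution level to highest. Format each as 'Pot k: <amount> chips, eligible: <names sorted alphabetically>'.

Contributions: B=194, C=194, D=95, E=24
Folded: A, D
Pot levels (distinct totals of non-folded players): 24, 194
Layer 1-24: 24 each from B, C, D, E = 24*4 = 96 chips; eligible B, C, E
Layer 25-194: B 170 + C 170 + D 71 = 411 chips; eligible B, C

Pot 1: 96 chips, eligible: B, C, E
Pot 2: 411 chips, eligible: B, C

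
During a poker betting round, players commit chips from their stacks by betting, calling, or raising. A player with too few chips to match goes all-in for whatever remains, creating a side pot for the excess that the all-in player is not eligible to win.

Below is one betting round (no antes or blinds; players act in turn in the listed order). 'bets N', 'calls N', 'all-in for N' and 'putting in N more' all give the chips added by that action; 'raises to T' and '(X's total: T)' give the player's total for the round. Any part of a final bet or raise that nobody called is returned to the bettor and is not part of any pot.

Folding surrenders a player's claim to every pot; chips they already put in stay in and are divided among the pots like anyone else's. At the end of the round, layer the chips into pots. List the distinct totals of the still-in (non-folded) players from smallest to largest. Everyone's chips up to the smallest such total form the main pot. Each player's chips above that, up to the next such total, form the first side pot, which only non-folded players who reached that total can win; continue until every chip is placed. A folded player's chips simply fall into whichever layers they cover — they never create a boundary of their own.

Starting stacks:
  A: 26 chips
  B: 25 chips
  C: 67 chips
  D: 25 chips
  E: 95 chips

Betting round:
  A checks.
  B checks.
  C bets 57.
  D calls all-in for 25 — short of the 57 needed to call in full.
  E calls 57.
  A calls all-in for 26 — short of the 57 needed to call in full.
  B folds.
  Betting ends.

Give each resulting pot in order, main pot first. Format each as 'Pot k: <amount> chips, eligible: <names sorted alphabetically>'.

Pot 1: 100 chips, eligible: A, C, D, E
Pot 2: 3 chips, eligible: A, C, E
Pot 3: 62 chips, eligible: C, E

Derivation:
Contributions: A=26, C=57, D=25, E=57
Folded: B
Pot levels (distinct totals of non-folded players): 25, 26, 57
Layer 1-25: 25 each from A, C, D, E = 25*4 = 100 chips; eligible A, C, D, E
Layer 26-26: 1 each from A, C, E = 1*3 = 3 chips; eligible A, C, E
Layer 27-57: 31 each from C, E = 31*2 = 62 chips; eligible C, E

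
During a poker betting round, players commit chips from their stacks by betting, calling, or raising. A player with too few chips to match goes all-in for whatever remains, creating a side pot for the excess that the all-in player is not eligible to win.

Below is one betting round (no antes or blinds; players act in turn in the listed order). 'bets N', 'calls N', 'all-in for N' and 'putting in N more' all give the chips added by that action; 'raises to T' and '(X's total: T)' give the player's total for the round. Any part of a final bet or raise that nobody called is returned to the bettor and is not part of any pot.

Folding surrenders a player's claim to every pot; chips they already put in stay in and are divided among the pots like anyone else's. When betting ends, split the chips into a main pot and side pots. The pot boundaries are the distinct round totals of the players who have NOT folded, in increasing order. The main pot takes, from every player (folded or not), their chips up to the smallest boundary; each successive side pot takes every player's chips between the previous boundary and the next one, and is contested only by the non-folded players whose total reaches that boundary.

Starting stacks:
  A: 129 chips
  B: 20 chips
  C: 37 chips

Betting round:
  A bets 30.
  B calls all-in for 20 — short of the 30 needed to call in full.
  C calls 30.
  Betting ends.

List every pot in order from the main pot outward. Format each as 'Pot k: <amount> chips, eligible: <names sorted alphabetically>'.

Contributions: A=30, B=20, C=30
Pot levels (distinct totals of non-folded players): 20, 30
Layer 1-20: 20 each from A, B, C = 20*3 = 60 chips; eligible A, B, C
Layer 21-30: 10 each from A, C = 10*2 = 20 chips; eligible A, C

Pot 1: 60 chips, eligible: A, B, C
Pot 2: 20 chips, eligible: A, C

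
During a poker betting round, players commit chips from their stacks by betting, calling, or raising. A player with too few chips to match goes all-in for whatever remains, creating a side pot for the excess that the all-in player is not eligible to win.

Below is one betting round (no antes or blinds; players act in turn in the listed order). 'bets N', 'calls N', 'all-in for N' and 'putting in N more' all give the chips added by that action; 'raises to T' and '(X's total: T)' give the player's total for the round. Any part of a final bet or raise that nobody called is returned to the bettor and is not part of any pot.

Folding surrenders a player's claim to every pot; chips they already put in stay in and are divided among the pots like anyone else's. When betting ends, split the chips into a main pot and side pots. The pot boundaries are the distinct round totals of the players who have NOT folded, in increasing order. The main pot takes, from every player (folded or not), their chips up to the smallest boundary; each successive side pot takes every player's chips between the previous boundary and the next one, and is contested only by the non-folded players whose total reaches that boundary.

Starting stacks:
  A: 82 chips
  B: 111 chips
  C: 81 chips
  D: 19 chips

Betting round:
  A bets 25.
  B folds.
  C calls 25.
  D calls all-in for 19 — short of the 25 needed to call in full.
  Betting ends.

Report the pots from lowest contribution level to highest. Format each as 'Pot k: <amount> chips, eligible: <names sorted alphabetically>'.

Pot 1: 57 chips, eligible: A, C, D
Pot 2: 12 chips, eligible: A, C

Derivation:
Contributions: A=25, C=25, D=19
Folded: B
Pot levels (distinct totals of non-folded players): 19, 25
Layer 1-19: 19 each from A, C, D = 19*3 = 57 chips; eligible A, C, D
Layer 20-25: 6 each from A, C = 6*2 = 12 chips; eligible A, C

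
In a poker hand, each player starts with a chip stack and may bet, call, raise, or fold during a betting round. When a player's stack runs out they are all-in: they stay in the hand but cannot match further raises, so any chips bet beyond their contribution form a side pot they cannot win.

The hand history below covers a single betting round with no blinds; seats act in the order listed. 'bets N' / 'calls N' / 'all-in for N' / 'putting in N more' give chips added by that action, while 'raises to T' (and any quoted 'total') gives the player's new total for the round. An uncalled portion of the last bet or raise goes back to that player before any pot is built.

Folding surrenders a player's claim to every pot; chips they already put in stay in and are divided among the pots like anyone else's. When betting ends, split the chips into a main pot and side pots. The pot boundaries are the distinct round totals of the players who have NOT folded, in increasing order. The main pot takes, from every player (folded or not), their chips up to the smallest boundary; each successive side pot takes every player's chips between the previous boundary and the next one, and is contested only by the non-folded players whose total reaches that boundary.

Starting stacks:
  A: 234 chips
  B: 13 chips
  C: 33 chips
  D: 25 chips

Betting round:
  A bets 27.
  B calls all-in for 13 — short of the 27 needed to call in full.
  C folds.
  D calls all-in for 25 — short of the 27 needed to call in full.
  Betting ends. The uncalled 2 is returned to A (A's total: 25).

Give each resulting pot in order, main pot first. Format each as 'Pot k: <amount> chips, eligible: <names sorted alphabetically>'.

Pot 1: 39 chips, eligible: A, B, D
Pot 2: 24 chips, eligible: A, D

Derivation:
Contributions (after 2 returned to A): A=25, B=13, D=25
Folded: C
Pot levels (distinct totals of non-folded players): 13, 25
Layer 1-13: 13 each from A, B, D = 13*3 = 39 chips; eligible A, B, D
Layer 14-25: 12 each from A, D = 12*2 = 24 chips; eligible A, D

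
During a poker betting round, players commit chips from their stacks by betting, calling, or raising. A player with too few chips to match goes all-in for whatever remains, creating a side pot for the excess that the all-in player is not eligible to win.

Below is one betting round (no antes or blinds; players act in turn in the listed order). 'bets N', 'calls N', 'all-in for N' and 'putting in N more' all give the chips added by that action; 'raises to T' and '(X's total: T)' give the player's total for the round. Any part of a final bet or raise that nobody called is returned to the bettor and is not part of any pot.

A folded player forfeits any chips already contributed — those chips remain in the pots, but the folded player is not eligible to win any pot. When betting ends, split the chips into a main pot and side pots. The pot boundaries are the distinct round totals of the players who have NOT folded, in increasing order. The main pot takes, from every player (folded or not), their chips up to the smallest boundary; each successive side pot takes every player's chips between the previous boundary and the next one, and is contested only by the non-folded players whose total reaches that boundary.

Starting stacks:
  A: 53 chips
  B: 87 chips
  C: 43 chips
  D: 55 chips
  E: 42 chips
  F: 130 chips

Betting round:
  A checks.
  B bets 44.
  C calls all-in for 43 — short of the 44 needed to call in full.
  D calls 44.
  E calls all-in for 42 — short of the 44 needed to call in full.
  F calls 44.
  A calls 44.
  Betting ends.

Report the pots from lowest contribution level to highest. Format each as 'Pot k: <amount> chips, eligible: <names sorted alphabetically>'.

Pot 1: 252 chips, eligible: A, B, C, D, E, F
Pot 2: 5 chips, eligible: A, B, C, D, F
Pot 3: 4 chips, eligible: A, B, D, F

Derivation:
Contributions: A=44, B=44, C=43, D=44, E=42, F=44
Pot levels (distinct totals of non-folded players): 42, 43, 44
Layer 1-42: 42 each from A, B, C, D, E, F = 42*6 = 252 chips; eligible A, B, C, D, E, F
Layer 43-43: 1 each from A, B, C, D, F = 1*5 = 5 chips; eligible A, B, C, D, F
Layer 44-44: 1 each from A, B, D, F = 1*4 = 4 chips; eligible A, B, D, F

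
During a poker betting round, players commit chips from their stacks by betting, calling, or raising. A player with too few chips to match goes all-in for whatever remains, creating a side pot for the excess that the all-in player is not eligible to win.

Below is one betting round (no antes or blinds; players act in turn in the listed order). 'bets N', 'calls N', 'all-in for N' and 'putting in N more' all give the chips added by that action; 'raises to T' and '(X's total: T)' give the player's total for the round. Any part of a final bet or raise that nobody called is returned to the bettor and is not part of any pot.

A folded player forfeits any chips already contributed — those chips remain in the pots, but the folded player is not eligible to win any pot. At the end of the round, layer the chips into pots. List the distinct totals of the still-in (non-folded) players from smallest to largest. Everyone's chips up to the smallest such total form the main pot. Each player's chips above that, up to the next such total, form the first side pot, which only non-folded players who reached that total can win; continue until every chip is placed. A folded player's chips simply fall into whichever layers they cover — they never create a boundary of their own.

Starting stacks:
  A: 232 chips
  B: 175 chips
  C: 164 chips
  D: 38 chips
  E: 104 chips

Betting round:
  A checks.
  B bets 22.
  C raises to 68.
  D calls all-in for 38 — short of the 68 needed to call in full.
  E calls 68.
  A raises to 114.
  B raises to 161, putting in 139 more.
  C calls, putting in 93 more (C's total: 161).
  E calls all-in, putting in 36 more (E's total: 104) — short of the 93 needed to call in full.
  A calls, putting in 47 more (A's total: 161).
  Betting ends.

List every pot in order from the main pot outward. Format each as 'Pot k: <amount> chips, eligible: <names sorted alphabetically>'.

Pot 1: 190 chips, eligible: A, B, C, D, E
Pot 2: 264 chips, eligible: A, B, C, E
Pot 3: 171 chips, eligible: A, B, C

Derivation:
Contributions: A=161, B=161, C=161, D=38, E=104
Pot levels (distinct totals of non-folded players): 38, 104, 161
Layer 1-38: 38 each from A, B, C, D, E = 38*5 = 190 chips; eligible A, B, C, D, E
Layer 39-104: 66 each from A, B, C, E = 66*4 = 264 chips; eligible A, B, C, E
Layer 105-161: 57 each from A, B, C = 57*3 = 171 chips; eligible A, B, C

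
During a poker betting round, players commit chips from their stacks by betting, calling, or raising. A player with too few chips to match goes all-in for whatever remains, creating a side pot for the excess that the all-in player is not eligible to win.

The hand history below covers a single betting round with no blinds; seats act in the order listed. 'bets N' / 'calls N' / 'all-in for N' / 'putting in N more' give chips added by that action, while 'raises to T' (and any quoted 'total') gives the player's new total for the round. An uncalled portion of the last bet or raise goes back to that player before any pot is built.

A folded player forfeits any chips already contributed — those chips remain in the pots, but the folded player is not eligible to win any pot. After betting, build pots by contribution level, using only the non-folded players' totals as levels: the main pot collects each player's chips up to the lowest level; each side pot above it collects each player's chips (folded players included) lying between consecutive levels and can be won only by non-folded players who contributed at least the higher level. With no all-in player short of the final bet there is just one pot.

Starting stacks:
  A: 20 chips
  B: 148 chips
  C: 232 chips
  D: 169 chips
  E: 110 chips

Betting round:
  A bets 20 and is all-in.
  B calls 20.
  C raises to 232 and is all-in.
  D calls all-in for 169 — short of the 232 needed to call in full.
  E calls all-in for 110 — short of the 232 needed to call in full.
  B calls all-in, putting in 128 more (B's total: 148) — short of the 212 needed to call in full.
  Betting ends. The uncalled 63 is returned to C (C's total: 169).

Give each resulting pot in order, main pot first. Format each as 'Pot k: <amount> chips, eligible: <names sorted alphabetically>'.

Contributions (after 63 returned to C): A=20, B=148, C=169, D=169, E=110
Pot levels (distinct totals of non-folded players): 20, 110, 148, 169
Layer 1-20: 20 each from A, B, C, D, E = 20*5 = 100 chips; eligible A, B, C, D, E
Layer 21-110: 90 each from B, C, D, E = 90*4 = 360 chips; eligible B, C, D, E
Layer 111-148: 38 each from B, C, D = 38*3 = 114 chips; eligible B, C, D
Layer 149-169: 21 each from C, D = 21*2 = 42 chips; eligible C, D

Pot 1: 100 chips, eligible: A, B, C, D, E
Pot 2: 360 chips, eligible: B, C, D, E
Pot 3: 114 chips, eligible: B, C, D
Pot 4: 42 chips, eligible: C, D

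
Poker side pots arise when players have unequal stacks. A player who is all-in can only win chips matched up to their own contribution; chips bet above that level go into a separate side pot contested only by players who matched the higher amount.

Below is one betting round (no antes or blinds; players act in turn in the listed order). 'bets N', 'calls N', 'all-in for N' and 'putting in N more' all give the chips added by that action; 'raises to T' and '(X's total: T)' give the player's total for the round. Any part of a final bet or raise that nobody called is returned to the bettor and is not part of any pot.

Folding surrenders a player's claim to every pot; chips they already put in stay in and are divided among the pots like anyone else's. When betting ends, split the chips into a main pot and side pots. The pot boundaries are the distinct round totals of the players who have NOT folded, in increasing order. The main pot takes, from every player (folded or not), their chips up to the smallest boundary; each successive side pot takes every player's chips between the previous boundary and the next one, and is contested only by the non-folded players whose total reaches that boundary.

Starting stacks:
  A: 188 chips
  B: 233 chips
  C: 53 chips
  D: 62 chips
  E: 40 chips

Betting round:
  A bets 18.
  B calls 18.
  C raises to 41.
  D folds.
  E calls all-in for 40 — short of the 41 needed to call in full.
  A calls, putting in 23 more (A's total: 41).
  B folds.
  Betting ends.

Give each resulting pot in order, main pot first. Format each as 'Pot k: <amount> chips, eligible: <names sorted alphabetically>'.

Pot 1: 138 chips, eligible: A, C, E
Pot 2: 2 chips, eligible: A, C

Derivation:
Contributions: A=41, B=18, C=41, E=40
Folded: B, D
Pot levels (distinct totals of non-folded players): 40, 41
Layer 1-40: A 40 + B 18 + C 40 + E 40 = 138 chips; eligible A, C, E
Layer 41-41: 1 each from A, C = 1*2 = 2 chips; eligible A, C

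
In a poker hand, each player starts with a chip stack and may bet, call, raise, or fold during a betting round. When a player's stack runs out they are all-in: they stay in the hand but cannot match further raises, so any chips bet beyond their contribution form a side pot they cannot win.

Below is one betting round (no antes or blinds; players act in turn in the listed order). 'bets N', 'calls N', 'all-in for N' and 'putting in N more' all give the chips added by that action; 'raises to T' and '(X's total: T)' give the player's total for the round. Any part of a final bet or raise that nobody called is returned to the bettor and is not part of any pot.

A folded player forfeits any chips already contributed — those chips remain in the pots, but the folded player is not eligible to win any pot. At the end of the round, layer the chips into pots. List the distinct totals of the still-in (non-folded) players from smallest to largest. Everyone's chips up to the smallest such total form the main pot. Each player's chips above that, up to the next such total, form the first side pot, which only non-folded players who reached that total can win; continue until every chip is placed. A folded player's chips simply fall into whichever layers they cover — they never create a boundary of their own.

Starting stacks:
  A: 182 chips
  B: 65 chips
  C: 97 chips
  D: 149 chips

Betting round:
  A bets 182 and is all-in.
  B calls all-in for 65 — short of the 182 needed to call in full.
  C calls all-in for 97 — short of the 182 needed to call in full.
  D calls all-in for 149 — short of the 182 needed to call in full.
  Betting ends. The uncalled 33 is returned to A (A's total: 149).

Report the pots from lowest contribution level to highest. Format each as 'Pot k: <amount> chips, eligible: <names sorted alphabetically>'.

Pot 1: 260 chips, eligible: A, B, C, D
Pot 2: 96 chips, eligible: A, C, D
Pot 3: 104 chips, eligible: A, D

Derivation:
Contributions (after 33 returned to A): A=149, B=65, C=97, D=149
Pot levels (distinct totals of non-folded players): 65, 97, 149
Layer 1-65: 65 each from A, B, C, D = 65*4 = 260 chips; eligible A, B, C, D
Layer 66-97: 32 each from A, C, D = 32*3 = 96 chips; eligible A, C, D
Layer 98-149: 52 each from A, D = 52*2 = 104 chips; eligible A, D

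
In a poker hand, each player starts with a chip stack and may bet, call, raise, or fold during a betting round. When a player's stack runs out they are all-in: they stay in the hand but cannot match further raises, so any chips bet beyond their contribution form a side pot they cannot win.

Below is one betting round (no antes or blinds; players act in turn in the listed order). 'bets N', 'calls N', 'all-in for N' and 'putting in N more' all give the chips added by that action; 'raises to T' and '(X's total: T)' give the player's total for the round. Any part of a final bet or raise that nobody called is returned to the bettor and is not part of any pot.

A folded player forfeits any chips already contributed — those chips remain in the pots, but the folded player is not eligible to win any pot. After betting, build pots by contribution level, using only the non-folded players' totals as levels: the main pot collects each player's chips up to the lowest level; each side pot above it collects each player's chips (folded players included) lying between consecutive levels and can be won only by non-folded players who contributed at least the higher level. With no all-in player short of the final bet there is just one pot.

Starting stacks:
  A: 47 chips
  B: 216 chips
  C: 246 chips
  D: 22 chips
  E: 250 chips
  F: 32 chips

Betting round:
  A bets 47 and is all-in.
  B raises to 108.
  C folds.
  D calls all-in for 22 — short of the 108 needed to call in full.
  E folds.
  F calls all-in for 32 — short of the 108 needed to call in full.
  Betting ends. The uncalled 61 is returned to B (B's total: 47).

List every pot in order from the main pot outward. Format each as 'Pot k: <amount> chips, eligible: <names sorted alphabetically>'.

Contributions (after 61 returned to B): A=47, B=47, D=22, F=32
Folded: C, E
Pot levels (distinct totals of non-folded players): 22, 32, 47
Layer 1-22: 22 each from A, B, D, F = 22*4 = 88 chips; eligible A, B, D, F
Layer 23-32: 10 each from A, B, F = 10*3 = 30 chips; eligible A, B, F
Layer 33-47: 15 each from A, B = 15*2 = 30 chips; eligible A, B

Pot 1: 88 chips, eligible: A, B, D, F
Pot 2: 30 chips, eligible: A, B, F
Pot 3: 30 chips, eligible: A, B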